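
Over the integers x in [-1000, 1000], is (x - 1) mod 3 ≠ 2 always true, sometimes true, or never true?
Holds at x = 1: LHS = (1 - 1) mod 3 = 0 mod 3 = 0; 0 ≠ 2 — holds
Fails at x = 0: LHS = (0 - 1) mod 3 = (-1) mod 3 = 2; 2 ≠ 2 — FAILS
It is satisfied by some integers in the range but not all.

Answer: Sometimes true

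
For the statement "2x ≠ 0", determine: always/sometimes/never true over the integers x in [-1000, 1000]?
Holds at x = 1: LHS = 2·1 = 2; 2 ≠ 0 — holds
Fails at x = 0: LHS = 2·0 = 0; 0 ≠ 0 — FAILS
It is satisfied by some integers in the range but not all.

Answer: Sometimes true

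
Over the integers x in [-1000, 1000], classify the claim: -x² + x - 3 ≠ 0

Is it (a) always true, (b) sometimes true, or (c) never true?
Over all integers in [-1000, 1000], LHS − RHS is always negative; it is closest to 0 at x = 0, where it equals -3:
x = 0: LHS = -0² + 0 - 3 = -3; -3 ≠ 0 — holds
At the ends of the range:
x = -1000: LHS = -(-1000)² + (-1000) - 3 = -1001003; -1001003 ≠ 0 — holds
x = 1000: LHS = -1000² + 1000 - 3 = -999003; -999003 ≠ 0 — holds
Hence LHS − RHS is never 0, i.e. the two sides are never equal, so the relation holds for every integer in [-1000, 1000].

No counterexample exists.

Answer: Always true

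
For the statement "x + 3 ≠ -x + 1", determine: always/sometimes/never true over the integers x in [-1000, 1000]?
Holds at x = 0: LHS = 0 + 3 = 3, RHS = -0 + 1 = 1; 3 ≠ 1 — holds
Fails at x = -1: LHS = (-1) + 3 = 2, RHS = -(-1) + 1 = 2; 2 ≠ 2 — FAILS
It is satisfied by some integers in the range but not all.

Answer: Sometimes true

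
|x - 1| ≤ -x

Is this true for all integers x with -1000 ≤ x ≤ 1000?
The claim fails at x = 0:
x = 0: LHS = |0 - 1| = |-1| = 1, RHS = -0 = 0; 1 ≤ 0 — FAILS

Because a single integer refutes it, the statement is false.

Answer: False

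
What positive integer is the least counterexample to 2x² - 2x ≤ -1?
Testing positive integers:
x = 1: LHS = 2·1² - 2·1 = 0; 0 ≤ -1 — FAILS  ← smallest positive counterexample

Answer: x = 1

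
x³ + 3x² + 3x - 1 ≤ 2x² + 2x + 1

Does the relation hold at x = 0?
x = 0: LHS = 0³ + 3·0² + 3·0 - 1 = -1, RHS = 2·0² + 2·0 + 1 = 1; -1 ≤ 1 — holds

The relation is satisfied at x = 0.

Answer: Yes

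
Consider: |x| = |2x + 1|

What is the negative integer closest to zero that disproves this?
Testing negative integers from -1 downward:
x = -1: LHS = |-1| = 1, RHS = |2·(-1) + 1| = |-1| = 1; 1 = 1 — holds
x = -2: LHS = |-2| = 2, RHS = |2·(-2) + 1| = |-3| = 3; 2 = 3 — FAILS  ← closest negative counterexample to 0

Answer: x = -2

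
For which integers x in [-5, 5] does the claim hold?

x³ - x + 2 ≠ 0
Track d = LHS − RHS over the integers in [-5, 5]. Equality would need d = 0, but d changes sign only between consecutive integers, jumping over 0:
x = -2: LHS = (-2)³ - (-2) + 2 = -4; -4 ≠ 0 — holds  (d = -4)
x = -1: LHS = (-1)³ - (-1) + 2 = 2; 2 ≠ 0 — holds  (d = 2)
Away from these crossings d keeps a constant sign, and checking every integer in [-5, 5] confirms d ≠ 0 throughout. Hence the two sides are never equal, so the relation holds for every integer in [-5, 5].

Answer: All integers in [-5, 5]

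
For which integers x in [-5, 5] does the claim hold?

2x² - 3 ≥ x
Holds for: {-5, -4, -3, -2, -1, 2, 3, 4, 5}
Fails for: {0, 1}

Answer: {-5, -4, -3, -2, -1, 2, 3, 4, 5}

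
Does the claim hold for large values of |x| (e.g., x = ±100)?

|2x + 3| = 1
x = 100: LHS = |2·100 + 3| = |203| = 203; 203 = 1 — FAILS
x = -100: LHS = |2·(-100) + 3| = |-197| = 197; 197 = 1 — FAILS

Answer: No, fails for both x = 100 and x = -100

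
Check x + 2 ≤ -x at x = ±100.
x = 100: LHS = 100 + 2 = 102; 102 ≤ -100 — FAILS
x = -100: LHS = (-100) + 2 = -98, RHS = -(-100) = 100; -98 ≤ 100 — holds

Answer: Partially: fails for x = 100, holds for x = -100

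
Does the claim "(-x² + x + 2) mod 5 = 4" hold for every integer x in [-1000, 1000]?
The claim fails at x = 0:
x = 0: LHS = (-0² + 0 + 2) mod 5 = 2 mod 5 = 2; 2 = 4 — FAILS

Because a single integer refutes it, the statement is false.

Answer: False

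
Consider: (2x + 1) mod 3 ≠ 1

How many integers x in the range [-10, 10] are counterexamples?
Counterexamples in [-10, 10]: {-9, -6, -3, 0, 3, 6, 9}.

Counting them gives 7 values.

Answer: 7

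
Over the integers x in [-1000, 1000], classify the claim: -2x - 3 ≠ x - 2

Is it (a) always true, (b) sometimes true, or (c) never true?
Track d = LHS − RHS over the integers in [-1000, 1000]. Equality would need d = 0, but d changes sign only between consecutive integers, jumping over 0:
x = -1: LHS = -2·(-1) - 3 = -1, RHS = (-1) - 2 = -3; -1 ≠ -3 — holds  (d = 2)
x = 0: LHS = -2·0 - 3 = -3, RHS = 0 - 2 = -2; -3 ≠ -2 — holds  (d = -1)
Away from these crossings d keeps a constant sign, and checking every integer in [-1000, 1000] confirms d ≠ 0 throughout. Hence the two sides are never equal, so the relation holds for every integer in [-1000, 1000].

No counterexample exists.

Answer: Always true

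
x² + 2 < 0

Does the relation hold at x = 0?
x = 0: LHS = 0² + 2 = 2; 2 < 0 — FAILS

The relation fails at x = 0, so x = 0 is a counterexample.

Answer: No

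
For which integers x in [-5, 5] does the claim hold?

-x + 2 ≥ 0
Holds for: {-5, -4, -3, -2, -1, 0, 1, 2}
Fails for: {3, 4, 5}

Answer: {-5, -4, -3, -2, -1, 0, 1, 2}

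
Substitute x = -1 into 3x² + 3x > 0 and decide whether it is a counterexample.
Substitute x = -1 into the relation:
x = -1: LHS = 3·(-1)² + 3·(-1) = 0; 0 > 0 — FAILS

Since the claim fails at x = -1, this value is a counterexample.

Answer: Yes, x = -1 is a counterexample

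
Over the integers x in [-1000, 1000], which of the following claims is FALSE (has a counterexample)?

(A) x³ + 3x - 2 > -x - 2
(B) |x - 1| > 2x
(A) x = 0: LHS = 0³ + 3·0 - 2 = -2, RHS = -0 - 2 = -2; -2 > -2 — FAILS
(B) x = 1: LHS = |1 - 1| = |0| = 0, RHS = 2·1 = 2; 0 > 2 — FAILS

Answer: Both A and B are false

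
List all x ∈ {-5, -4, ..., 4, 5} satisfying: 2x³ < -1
Holds for: {-5, -4, -3, -2, -1}
Fails for: {0, 1, 2, 3, 4, 5}

Answer: {-5, -4, -3, -2, -1}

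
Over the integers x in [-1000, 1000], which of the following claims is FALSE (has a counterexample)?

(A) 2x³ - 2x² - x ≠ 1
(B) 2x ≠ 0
(A) Track d = LHS − RHS over the integers in [-1000, 1000]. Equality would need d = 0, but d changes sign only between consecutive integers, jumping over 0:
x = 1: LHS = 2·1³ - 2·1² - 1 = -1; -1 ≠ 1 — holds  (d = -2)
x = 2: LHS = 2·2³ - 2·2² - 2 = 6; 6 ≠ 1 — holds  (d = 5)
Away from these crossings d keeps a constant sign, and checking every integer in [-1000, 1000] confirms d ≠ 0 throughout. Hence the two sides are never equal, so the relation holds for every integer in [-1000, 1000].

(B) x = 0: LHS = 2·0 = 0; 0 ≠ 0 — FAILS

Only (B) has a counterexample.

Answer: B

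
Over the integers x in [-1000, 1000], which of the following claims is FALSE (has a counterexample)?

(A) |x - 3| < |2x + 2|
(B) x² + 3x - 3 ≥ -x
(A) x = 0: LHS = |0 - 3| = |-3| = 3, RHS = |2·0 + 2| = |2| = 2; 3 < 2 — FAILS
(B) x = 0: LHS = 0² + 3·0 - 3 = -3, RHS = -0 = 0; -3 ≥ 0 — FAILS

Answer: Both A and B are false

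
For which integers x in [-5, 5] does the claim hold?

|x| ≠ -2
An absolute value is never negative, so the left side is ≥ 0 for every x, while the right side is -2. Tightest case in [-5, 5] is x = 0:
x = 0: LHS = |0| = 0; 0 ≠ -2 — holds
Hence LHS − RHS is never 0, i.e. the two sides are never equal, so the relation holds for every integer in [-5, 5].

Answer: All integers in [-5, 5]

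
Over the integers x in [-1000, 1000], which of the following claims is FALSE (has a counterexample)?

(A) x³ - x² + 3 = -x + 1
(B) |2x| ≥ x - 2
(A) x = 0: LHS = 0³ - 0² + 3 = 3, RHS = -0 + 1 = 1; 3 = 1 — FAILS

(B) Over all integers in [-1000, 1000], LHS − RHS is smallest at x = 0, where it equals 2:
x = 0: LHS = |2·0| = |0| = 0, RHS = 0 - 2 = -2; 0 ≥ -2 — holds
At the ends of the range:
x = -1000: LHS = |2·(-1000)| = |-2000| = 2000, RHS = (-1000) - 2 = -1002; 2000 ≥ -1002 — holds
x = 1000: LHS = |2·1000| = |2000| = 2000, RHS = 1000 - 2 = 998; 2000 ≥ 998 — holds
Hence LHS − RHS is never negative, i.e. LHS ≥ RHS throughout, so the relation holds for every integer in [-1000, 1000].

Only (A) has a counterexample.

Answer: A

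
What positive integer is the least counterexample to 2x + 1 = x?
Testing positive integers:
x = 1: LHS = 2·1 + 1 = 3; 3 = 1 — FAILS  ← smallest positive counterexample

Answer: x = 1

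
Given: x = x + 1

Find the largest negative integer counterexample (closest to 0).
Testing negative integers from -1 downward:
x = -1: RHS = (-1) + 1 = 0; -1 = 0 — FAILS  ← closest negative counterexample to 0

Answer: x = -1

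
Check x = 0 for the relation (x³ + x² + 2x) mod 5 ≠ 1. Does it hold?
x = 0: LHS = (0³ + 0² + 2·0) mod 5 = 0 mod 5 = 0; 0 ≠ 1 — holds

The relation is satisfied at x = 0.

Answer: Yes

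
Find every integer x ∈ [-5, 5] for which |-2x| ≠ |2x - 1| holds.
Track d = LHS − RHS over the integers in [-5, 5]. Equality would need d = 0, but d changes sign only between consecutive integers, jumping over 0:
x = 0: LHS = |-2·0| = |0| = 0, RHS = |2·0 - 1| = |-1| = 1; 0 ≠ 1 — holds  (d = -1)
x = 1: LHS = |-2·1| = |-2| = 2, RHS = |2·1 - 1| = |1| = 1; 2 ≠ 1 — holds  (d = 1)
Away from these crossings d keeps a constant sign, and checking every integer in [-5, 5] confirms d ≠ 0 throughout. Hence the two sides are never equal, so the relation holds for every integer in [-5, 5].

Answer: All integers in [-5, 5]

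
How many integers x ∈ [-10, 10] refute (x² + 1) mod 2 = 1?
Counterexamples in [-10, 10]: {-9, -7, -5, -3, -1, 1, 3, 5, 7, 9}.

Counting them gives 10 values.

Answer: 10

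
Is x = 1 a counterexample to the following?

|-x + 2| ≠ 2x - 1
Substitute x = 1 into the relation:
x = 1: LHS = |-1 + 2| = |1| = 1, RHS = 2·1 - 1 = 1; 1 ≠ 1 — FAILS

Since the claim fails at x = 1, this value is a counterexample.

Answer: Yes, x = 1 is a counterexample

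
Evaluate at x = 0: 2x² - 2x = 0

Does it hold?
x = 0: LHS = 2·0² - 2·0 = 0; 0 = 0 — holds

The relation is satisfied at x = 0.

Answer: Yes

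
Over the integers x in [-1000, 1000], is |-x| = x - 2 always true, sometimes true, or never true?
Over all integers in [-1000, 1000], LHS − RHS is always positive; it is smallest at x = 0, where it equals 2:
x = 0: LHS = |-0| = |0| = 0, RHS = 0 - 2 = -2; 0 = -2 — FAILS
At the ends of the range:
x = -1000: LHS = |-(-1000)| = |1000| = 1000, RHS = (-1000) - 2 = -1002; 1000 = -1002 — FAILS
x = 1000: LHS = |-1000| = 1000, RHS = 1000 - 2 = 998; 1000 = 998 — FAILS
Hence LHS − RHS is never 0, i.e. the two sides are never equal, so the claimed relation (=) fails for every integer in [-1000, 1000].

No integer in the range satisfies it.

Answer: Never true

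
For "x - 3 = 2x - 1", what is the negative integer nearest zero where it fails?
Testing negative integers from -1 downward:
x = -1: LHS = (-1) - 3 = -4, RHS = 2·(-1) - 1 = -3; -4 = -3 — FAILS  ← closest negative counterexample to 0

Answer: x = -1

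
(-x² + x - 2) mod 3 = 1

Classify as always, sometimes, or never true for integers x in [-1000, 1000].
Holds at x = 0: LHS = (-0² + 0 - 2) mod 3 = (-2) mod 3 = 1; 1 = 1 — holds
Fails at x = -1: LHS = (-(-1)² + (-1) - 2) mod 3 = (-4) mod 3 = 2; 2 = 1 — FAILS
It is satisfied by some integers in the range but not all.

Answer: Sometimes true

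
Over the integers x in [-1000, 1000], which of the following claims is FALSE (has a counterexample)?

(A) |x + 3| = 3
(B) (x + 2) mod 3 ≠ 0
(A) x = 1: LHS = |1 + 3| = |4| = 4; 4 = 3 — FAILS
(B) x = 1: LHS = (1 + 2) mod 3 = 3 mod 3 = 0; 0 ≠ 0 — FAILS

Answer: Both A and B are false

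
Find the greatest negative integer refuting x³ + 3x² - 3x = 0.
Testing negative integers from -1 downward:
x = -1: LHS = (-1)³ + 3·(-1)² - 3·(-1) = 5; 5 = 0 — FAILS  ← closest negative counterexample to 0

Answer: x = -1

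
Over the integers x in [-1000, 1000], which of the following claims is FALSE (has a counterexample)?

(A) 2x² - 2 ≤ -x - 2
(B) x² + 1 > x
(A) x = 1: LHS = 2·1² - 2 = 0, RHS = -1 - 2 = -3; 0 ≤ -3 — FAILS

(B) Over all integers in [-1000, 1000], LHS − RHS is smallest at x = 0, where it equals 1:
x = 0: LHS = 0² + 1 = 1; 1 > 0 — holds
At the ends of the range:
x = -1000: LHS = (-1000)² + 1 = 1000001; 1000001 > -1000 — holds
x = 1000: LHS = 1000² + 1 = 1000001; 1000001 > 1000 — holds
Hence LHS − RHS is never zero or negative, i.e. LHS > RHS throughout, so the relation holds for every integer in [-1000, 1000].

Only (A) has a counterexample.

Answer: A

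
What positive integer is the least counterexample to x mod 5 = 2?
Testing positive integers:
x = 1: LHS = 1 mod 5 = 1; 1 = 2 — FAILS  ← smallest positive counterexample

Answer: x = 1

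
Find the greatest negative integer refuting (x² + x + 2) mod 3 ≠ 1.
Testing negative integers from -1 downward:
x = -1: LHS = ((-1)² + (-1) + 2) mod 3 = 2 mod 3 = 2; 2 ≠ 1 — holds
x = -2: LHS = ((-2)² + (-2) + 2) mod 3 = 4 mod 3 = 1; 1 ≠ 1 — FAILS  ← closest negative counterexample to 0

Answer: x = -2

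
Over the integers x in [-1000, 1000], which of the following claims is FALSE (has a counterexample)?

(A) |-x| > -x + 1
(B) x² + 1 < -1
(A) x = 0: LHS = |-0| = |0| = 0, RHS = -0 + 1 = 1; 0 > 1 — FAILS
(B) x = 0: LHS = 0² + 1 = 1; 1 < -1 — FAILS

Answer: Both A and B are false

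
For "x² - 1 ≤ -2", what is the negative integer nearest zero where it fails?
Testing negative integers from -1 downward:
x = -1: LHS = (-1)² - 1 = 0; 0 ≤ -2 — FAILS  ← closest negative counterexample to 0

Answer: x = -1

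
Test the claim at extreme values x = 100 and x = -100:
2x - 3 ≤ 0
x = 100: LHS = 2·100 - 3 = 197; 197 ≤ 0 — FAILS
x = -100: LHS = 2·(-100) - 3 = -203; -203 ≤ 0 — holds

Answer: Partially: fails for x = 100, holds for x = -100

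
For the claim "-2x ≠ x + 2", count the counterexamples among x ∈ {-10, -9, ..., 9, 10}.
Track d = LHS − RHS over the integers in [-10, 10]. Equality would need d = 0, but d changes sign only between consecutive integers, jumping over 0:
x = -1: LHS = -2·(-1) = 2, RHS = (-1) + 2 = 1; 2 ≠ 1 — holds  (d = 1)
x = 0: LHS = -2·0 = 0, RHS = 0 + 2 = 2; 0 ≠ 2 — holds  (d = -2)
Away from these crossings d keeps a constant sign, and checking every integer in [-10, 10] confirms d ≠ 0 throughout. Hence the two sides are never equal, so the relation holds for every integer in [-10, 10].

No counterexample appears in that range.

Answer: 0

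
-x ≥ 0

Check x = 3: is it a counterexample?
Substitute x = 3 into the relation:
x = 3: -3 ≥ 0 — FAILS

Since the claim fails at x = 3, this value is a counterexample.

Answer: Yes, x = 3 is a counterexample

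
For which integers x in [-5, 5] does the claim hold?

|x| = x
Holds for: {0, 1, 2, 3, 4, 5}
Fails for: {-5, -4, -3, -2, -1}

Answer: {0, 1, 2, 3, 4, 5}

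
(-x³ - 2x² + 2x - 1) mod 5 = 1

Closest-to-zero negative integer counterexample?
Testing negative integers from -1 downward:
x = -1: LHS = (-(-1)³ - 2·(-1)² + 2·(-1) - 1) mod 5 = (-4) mod 5 = 1; 1 = 1 — holds
x = -2: LHS = (-(-2)³ - 2·(-2)² + 2·(-2) - 1) mod 5 = (-5) mod 5 = 0; 0 = 1 — FAILS  ← closest negative counterexample to 0

Answer: x = -2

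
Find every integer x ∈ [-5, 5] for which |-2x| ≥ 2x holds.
Over all integers in [-5, 5], LHS − RHS is smallest at x = 0, where it equals 0:
x = 0: LHS = |-2·0| = |0| = 0, RHS = 2·0 = 0; 0 ≥ 0 — holds
At the ends of the range:
x = -5: LHS = |-2·(-5)| = |10| = 10, RHS = 2·(-5) = -10; 10 ≥ -10 — holds
x = 5: LHS = |-2·5| = |-10| = 10, RHS = 2·5 = 10; 10 ≥ 10 — holds
Hence LHS − RHS is never negative, i.e. LHS ≥ RHS throughout, so the relation holds for every integer in [-5, 5].

Answer: All integers in [-5, 5]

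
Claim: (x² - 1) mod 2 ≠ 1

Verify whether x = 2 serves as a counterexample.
Substitute x = 2 into the relation:
x = 2: LHS = (2² - 1) mod 2 = 3 mod 2 = 1; 1 ≠ 1 — FAILS

Since the claim fails at x = 2, this value is a counterexample.

Answer: Yes, x = 2 is a counterexample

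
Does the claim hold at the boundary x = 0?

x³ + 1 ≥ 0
x = 0: LHS = 0³ + 1 = 1; 1 ≥ 0 — holds

The relation is satisfied at x = 0.

Answer: Yes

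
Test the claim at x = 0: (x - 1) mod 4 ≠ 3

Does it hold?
x = 0: LHS = (0 - 1) mod 4 = (-1) mod 4 = 3; 3 ≠ 3 — FAILS

The relation fails at x = 0, so x = 0 is a counterexample.

Answer: No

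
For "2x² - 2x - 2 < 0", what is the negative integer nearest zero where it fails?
Testing negative integers from -1 downward:
x = -1: LHS = 2·(-1)² - 2·(-1) - 2 = 2; 2 < 0 — FAILS  ← closest negative counterexample to 0

Answer: x = -1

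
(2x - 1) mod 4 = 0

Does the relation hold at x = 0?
x = 0: LHS = (2·0 - 1) mod 4 = (-1) mod 4 = 3; 3 = 0 — FAILS

The relation fails at x = 0, so x = 0 is a counterexample.

Answer: No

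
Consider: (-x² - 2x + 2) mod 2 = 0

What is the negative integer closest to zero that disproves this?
Testing negative integers from -1 downward:
x = -1: LHS = (-(-1)² - 2·(-1) + 2) mod 2 = 3 mod 2 = 1; 1 = 0 — FAILS  ← closest negative counterexample to 0

Answer: x = -1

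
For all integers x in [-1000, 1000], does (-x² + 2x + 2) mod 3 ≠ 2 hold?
The claim fails at x = 0:
x = 0: LHS = (-0² + 2·0 + 2) mod 3 = 2 mod 3 = 2; 2 ≠ 2 — FAILS

Because a single integer refutes it, the statement is false.

Answer: False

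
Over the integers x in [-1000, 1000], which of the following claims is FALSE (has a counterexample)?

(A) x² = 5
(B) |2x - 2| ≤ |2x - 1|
(A) x = 0: LHS = 0² = 0; 0 = 5 — FAILS
(B) x = 0: LHS = |2·0 - 2| = |-2| = 2, RHS = |2·0 - 1| = |-1| = 1; 2 ≤ 1 — FAILS

Answer: Both A and B are false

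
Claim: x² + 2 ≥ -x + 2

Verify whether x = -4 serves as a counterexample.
Substitute x = -4 into the relation:
x = -4: LHS = (-4)² + 2 = 18, RHS = -(-4) + 2 = 6; 18 ≥ 6 — holds

The relation holds at x = -4, so it is not a counterexample.

Answer: No, x = -4 is not a counterexample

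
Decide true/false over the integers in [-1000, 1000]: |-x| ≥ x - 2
Over all integers in [-1000, 1000], LHS − RHS is smallest at x = 0, where it equals 2:
x = 0: LHS = |-0| = |0| = 0, RHS = 0 - 2 = -2; 0 ≥ -2 — holds
At the ends of the range:
x = -1000: LHS = |-(-1000)| = |1000| = 1000, RHS = (-1000) - 2 = -1002; 1000 ≥ -1002 — holds
x = 1000: LHS = |-1000| = 1000, RHS = 1000 - 2 = 998; 1000 ≥ 998 — holds
Hence LHS − RHS is never negative, i.e. LHS ≥ RHS throughout, so the relation holds for every integer in [-1000, 1000].

No counterexample exists.

Answer: True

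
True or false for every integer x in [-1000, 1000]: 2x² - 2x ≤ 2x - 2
The claim fails at x = 0:
x = 0: LHS = 2·0² - 2·0 = 0, RHS = 2·0 - 2 = -2; 0 ≤ -2 — FAILS

Because a single integer refutes it, the statement is false.

Answer: False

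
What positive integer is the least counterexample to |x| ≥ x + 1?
Testing positive integers:
x = 1: LHS = |1| = 1, RHS = 1 + 1 = 2; 1 ≥ 2 — FAILS  ← smallest positive counterexample

Answer: x = 1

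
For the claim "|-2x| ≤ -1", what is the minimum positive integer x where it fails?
Testing positive integers:
x = 1: LHS = |-2·1| = |-2| = 2; 2 ≤ -1 — FAILS  ← smallest positive counterexample

Answer: x = 1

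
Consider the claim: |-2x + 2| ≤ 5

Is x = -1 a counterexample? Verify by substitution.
Substitute x = -1 into the relation:
x = -1: LHS = |-2·(-1) + 2| = |4| = 4; 4 ≤ 5 — holds

The claim holds here, so x = -1 is not a counterexample. (A counterexample exists elsewhere, e.g. x = -2.)

Answer: No, x = -1 is not a counterexample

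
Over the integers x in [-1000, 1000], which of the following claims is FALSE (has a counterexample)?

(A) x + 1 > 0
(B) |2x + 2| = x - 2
(A) x = -1: LHS = (-1) + 1 = 0; 0 > 0 — FAILS
(B) x = 0: LHS = |2·0 + 2| = |2| = 2, RHS = 0 - 2 = -2; 2 = -2 — FAILS

Answer: Both A and B are false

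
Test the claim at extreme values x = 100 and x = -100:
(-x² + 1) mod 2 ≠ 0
x = 100: LHS = (-100² + 1) mod 2 = (-9999) mod 2 = 1; 1 ≠ 0 — holds
x = -100: LHS = (-(-100)² + 1) mod 2 = (-9999) mod 2 = 1; 1 ≠ 0 — holds

Answer: Yes, holds for both x = 100 and x = -100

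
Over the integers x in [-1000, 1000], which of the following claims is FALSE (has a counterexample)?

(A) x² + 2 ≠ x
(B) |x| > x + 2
(A) Over all integers in [-1000, 1000], LHS − RHS is always positive; it is smallest at x = 0, where it equals 2:
x = 0: LHS = 0² + 2 = 2; 2 ≠ 0 — holds
At the ends of the range:
x = -1000: LHS = (-1000)² + 2 = 1000002; 1000002 ≠ -1000 — holds
x = 1000: LHS = 1000² + 2 = 1000002; 1000002 ≠ 1000 — holds
Hence LHS − RHS is never 0, i.e. the two sides are never equal, so the relation holds for every integer in [-1000, 1000].

(B) x = 0: LHS = |0| = 0, RHS = 0 + 2 = 2; 0 > 2 — FAILS

Only (B) has a counterexample.

Answer: B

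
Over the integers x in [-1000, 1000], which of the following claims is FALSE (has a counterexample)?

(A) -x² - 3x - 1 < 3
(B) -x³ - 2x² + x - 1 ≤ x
(A) Over all integers in [-1000, 1000], LHS − RHS is largest at x = -1, where it equals -2:
x = -1: LHS = -(-1)² - 3·(-1) - 1 = 1; 1 < 3 — holds
At the ends of the range:
x = -1000: LHS = -(-1000)² - 3·(-1000) - 1 = -997001; -997001 < 3 — holds
x = 1000: LHS = -1000² - 3·1000 - 1 = -1003001; -1003001 < 3 — holds
Hence LHS − RHS is never zero or positive, i.e. LHS < RHS throughout, so the relation holds for every integer in [-1000, 1000].

(B) x = -3: LHS = -(-3)³ - 2·(-3)² + (-3) - 1 = 5; 5 ≤ -3 — FAILS

Only (B) has a counterexample.

Answer: B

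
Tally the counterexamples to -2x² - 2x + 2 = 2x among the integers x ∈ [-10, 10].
Counterexamples in [-10, 10]: {-10, -9, -8, -7, -6, -5, -4, -3, -2, -1, 0, 1, 2, 3, 4, 5, 6, 7, 8, 9, 10}.

Counting them gives 21 values.

Answer: 21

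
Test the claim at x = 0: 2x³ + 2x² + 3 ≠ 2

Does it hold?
x = 0: LHS = 2·0³ + 2·0² + 3 = 3; 3 ≠ 2 — holds

The relation is satisfied at x = 0.

Answer: Yes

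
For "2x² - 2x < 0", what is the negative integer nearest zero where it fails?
Testing negative integers from -1 downward:
x = -1: LHS = 2·(-1)² - 2·(-1) = 4; 4 < 0 — FAILS  ← closest negative counterexample to 0

Answer: x = -1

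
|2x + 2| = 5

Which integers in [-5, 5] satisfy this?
Track d = LHS − RHS over the integers in [-5, 5]. Equality would need d = 0, but d changes sign only between consecutive integers, jumping over 0:
x = -4: LHS = |2·(-4) + 2| = |-6| = 6; 6 = 5 — FAILS  (d = 1)
x = -3: LHS = |2·(-3) + 2| = |-4| = 4; 4 = 5 — FAILS  (d = -1)
x = 1: LHS = |2·1 + 2| = |4| = 4; 4 = 5 — FAILS  (d = -1)
x = 2: LHS = |2·2 + 2| = |6| = 6; 6 = 5 — FAILS  (d = 1)
Away from these crossings d keeps a constant sign, and checking every integer in [-5, 5] confirms d ≠ 0 throughout. Hence the two sides are never equal, so the claimed relation (=) fails for every integer in [-5, 5].

Answer: None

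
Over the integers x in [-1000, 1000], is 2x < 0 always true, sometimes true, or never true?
Holds at x = -1: LHS = 2·(-1) = -2; -2 < 0 — holds
Fails at x = 0: LHS = 2·0 = 0; 0 < 0 — FAILS
It is satisfied by some integers in the range but not all.

Answer: Sometimes true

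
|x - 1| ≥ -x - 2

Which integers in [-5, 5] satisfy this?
Over all integers in [-5, 5], LHS − RHS is smallest at x = 0, where it equals 3:
x = 0: LHS = |0 - 1| = |-1| = 1, RHS = -0 - 2 = -2; 1 ≥ -2 — holds
At the ends of the range:
x = -5: LHS = |(-5) - 1| = |-6| = 6, RHS = -(-5) - 2 = 3; 6 ≥ 3 — holds
x = 5: LHS = |5 - 1| = |4| = 4, RHS = -5 - 2 = -7; 4 ≥ -7 — holds
Hence LHS − RHS is never negative, i.e. LHS ≥ RHS throughout, so the relation holds for every integer in [-5, 5].

Answer: All integers in [-5, 5]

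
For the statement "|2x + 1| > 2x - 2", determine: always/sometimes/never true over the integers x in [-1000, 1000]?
Over all integers in [-1000, 1000], LHS − RHS is smallest at x = 0, where it equals 3:
x = 0: LHS = |2·0 + 1| = |1| = 1, RHS = 2·0 - 2 = -2; 1 > -2 — holds
At the ends of the range:
x = -1000: LHS = |2·(-1000) + 1| = |-1999| = 1999, RHS = 2·(-1000) - 2 = -2002; 1999 > -2002 — holds
x = 1000: LHS = |2·1000 + 1| = |2001| = 2001, RHS = 2·1000 - 2 = 1998; 2001 > 1998 — holds
Hence LHS − RHS is never zero or negative, i.e. LHS > RHS throughout, so the relation holds for every integer in [-1000, 1000].

No counterexample exists.

Answer: Always true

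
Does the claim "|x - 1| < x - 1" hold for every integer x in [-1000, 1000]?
The claim fails at x = 0:
x = 0: LHS = |0 - 1| = |-1| = 1, RHS = 0 - 1 = -1; 1 < -1 — FAILS

Because a single integer refutes it, the statement is false.

Answer: False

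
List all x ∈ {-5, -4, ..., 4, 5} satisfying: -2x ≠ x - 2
Track d = LHS − RHS over the integers in [-5, 5]. Equality would need d = 0, but d changes sign only between consecutive integers, jumping over 0:
x = 0: LHS = -2·0 = 0, RHS = 0 - 2 = -2; 0 ≠ -2 — holds  (d = 2)
x = 1: LHS = -2·1 = -2, RHS = 1 - 2 = -1; -2 ≠ -1 — holds  (d = -1)
Away from these crossings d keeps a constant sign, and checking every integer in [-5, 5] confirms d ≠ 0 throughout. Hence the two sides are never equal, so the relation holds for every integer in [-5, 5].

Answer: All integers in [-5, 5]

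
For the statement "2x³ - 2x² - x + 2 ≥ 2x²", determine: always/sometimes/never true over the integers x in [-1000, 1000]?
Holds at x = 0: LHS = 2·0³ - 2·0² - 0 + 2 = 2, RHS = 2·0² = 0; 2 ≥ 0 — holds
Fails at x = 1: LHS = 2·1³ - 2·1² - 1 + 2 = 1, RHS = 2·1² = 2; 1 ≥ 2 — FAILS
It is satisfied by some integers in the range but not all.

Answer: Sometimes true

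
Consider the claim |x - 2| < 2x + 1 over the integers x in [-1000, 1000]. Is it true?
The claim fails at x = 0:
x = 0: LHS = |0 - 2| = |-2| = 2, RHS = 2·0 + 1 = 1; 2 < 1 — FAILS

Because a single integer refutes it, the statement is false.

Answer: False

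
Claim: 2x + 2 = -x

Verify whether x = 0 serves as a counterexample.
Substitute x = 0 into the relation:
x = 0: LHS = 2·0 + 2 = 2, RHS = -0 = 0; 2 = 0 — FAILS

Since the claim fails at x = 0, this value is a counterexample.

Answer: Yes, x = 0 is a counterexample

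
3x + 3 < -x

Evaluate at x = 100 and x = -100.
x = 100: LHS = 3·100 + 3 = 303; 303 < -100 — FAILS
x = -100: LHS = 3·(-100) + 3 = -297, RHS = -(-100) = 100; -297 < 100 — holds

Answer: Partially: fails for x = 100, holds for x = -100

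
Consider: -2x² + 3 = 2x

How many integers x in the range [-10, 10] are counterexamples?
Counterexamples in [-10, 10]: {-10, -9, -8, -7, -6, -5, -4, -3, -2, -1, 0, 1, 2, 3, 4, 5, 6, 7, 8, 9, 10}.

Counting them gives 21 values.

Answer: 21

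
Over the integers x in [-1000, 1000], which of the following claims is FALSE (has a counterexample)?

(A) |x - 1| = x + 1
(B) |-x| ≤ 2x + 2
(A) x = 1: LHS = |1 - 1| = |0| = 0, RHS = 1 + 1 = 2; 0 = 2 — FAILS
(B) x = -1: LHS = |-(-1)| = |1| = 1, RHS = 2·(-1) + 2 = 0; 1 ≤ 0 — FAILS

Answer: Both A and B are false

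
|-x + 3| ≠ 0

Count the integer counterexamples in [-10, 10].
Counterexamples in [-10, 10]: {3}.

Counting them gives 1 values.

Answer: 1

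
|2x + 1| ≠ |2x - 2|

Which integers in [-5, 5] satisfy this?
Track d = LHS − RHS over the integers in [-5, 5]. Equality would need d = 0, but d changes sign only between consecutive integers, jumping over 0:
x = 0: LHS = |2·0 + 1| = |1| = 1, RHS = |2·0 - 2| = |-2| = 2; 1 ≠ 2 — holds  (d = -1)
x = 1: LHS = |2·1 + 1| = |3| = 3, RHS = |2·1 - 2| = |0| = 0; 3 ≠ 0 — holds  (d = 3)
Away from these crossings d keeps a constant sign, and checking every integer in [-5, 5] confirms d ≠ 0 throughout. Hence the two sides are never equal, so the relation holds for every integer in [-5, 5].

Answer: All integers in [-5, 5]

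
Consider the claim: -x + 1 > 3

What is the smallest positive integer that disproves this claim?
Testing positive integers:
x = 1: LHS = -1 + 1 = 0; 0 > 3 — FAILS  ← smallest positive counterexample

Answer: x = 1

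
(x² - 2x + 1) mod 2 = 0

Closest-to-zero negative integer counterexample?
Testing negative integers from -1 downward:
x = -1: LHS = ((-1)² - 2·(-1) + 1) mod 2 = 4 mod 2 = 0; 0 = 0 — holds
x = -2: LHS = ((-2)² - 2·(-2) + 1) mod 2 = 9 mod 2 = 1; 1 = 0 — FAILS  ← closest negative counterexample to 0

Answer: x = -2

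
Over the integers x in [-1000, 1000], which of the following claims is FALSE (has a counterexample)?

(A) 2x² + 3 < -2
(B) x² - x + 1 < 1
(A) x = 0: LHS = 2·0² + 3 = 3; 3 < -2 — FAILS
(B) x = 0: LHS = 0² - 0 + 1 = 1; 1 < 1 — FAILS

Answer: Both A and B are false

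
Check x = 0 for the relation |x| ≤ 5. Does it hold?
x = 0: LHS = |0| = 0; 0 ≤ 5 — holds

The relation is satisfied at x = 0.

Answer: Yes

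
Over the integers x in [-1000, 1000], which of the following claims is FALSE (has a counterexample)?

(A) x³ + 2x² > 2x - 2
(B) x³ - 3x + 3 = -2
(A) x = -3: LHS = (-3)³ + 2·(-3)² = -9, RHS = 2·(-3) - 2 = -8; -9 > -8 — FAILS
(B) x = 0: LHS = 0³ - 3·0 + 3 = 3; 3 = -2 — FAILS

Answer: Both A and B are false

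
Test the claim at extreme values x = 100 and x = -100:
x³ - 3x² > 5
x = 100: LHS = 100³ - 3·100² = 970000; 970000 > 5 — holds
x = -100: LHS = (-100)³ - 3·(-100)² = -1030000; -1030000 > 5 — FAILS

Answer: Partially: holds for x = 100, fails for x = -100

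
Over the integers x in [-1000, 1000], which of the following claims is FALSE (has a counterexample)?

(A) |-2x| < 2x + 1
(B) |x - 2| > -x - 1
(A) x = -1: LHS = |-2·(-1)| = |2| = 2, RHS = 2·(-1) + 1 = -1; 2 < -1 — FAILS

(B) Over all integers in [-1000, 1000], LHS − RHS is smallest at x = 0, where it equals 3:
x = 0: LHS = |0 - 2| = |-2| = 2, RHS = -0 - 1 = -1; 2 > -1 — holds
At the ends of the range:
x = -1000: LHS = |(-1000) - 2| = |-1002| = 1002, RHS = -(-1000) - 1 = 999; 1002 > 999 — holds
x = 1000: LHS = |1000 - 2| = |998| = 998, RHS = -1000 - 1 = -1001; 998 > -1001 — holds
Hence LHS − RHS is never zero or negative, i.e. LHS > RHS throughout, so the relation holds for every integer in [-1000, 1000].

Only (A) has a counterexample.

Answer: A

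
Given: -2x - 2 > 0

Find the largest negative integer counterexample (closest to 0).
Testing negative integers from -1 downward:
x = -1: LHS = -2·(-1) - 2 = 0; 0 > 0 — FAILS  ← closest negative counterexample to 0

Answer: x = -1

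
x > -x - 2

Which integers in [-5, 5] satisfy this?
Holds for: {0, 1, 2, 3, 4, 5}
Fails for: {-5, -4, -3, -2, -1}

Answer: {0, 1, 2, 3, 4, 5}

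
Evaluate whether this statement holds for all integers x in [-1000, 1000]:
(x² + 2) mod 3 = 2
The claim fails at x = 1:
x = 1: LHS = (1² + 2) mod 3 = 3 mod 3 = 0; 0 = 2 — FAILS

Because a single integer refutes it, the statement is false.

Answer: False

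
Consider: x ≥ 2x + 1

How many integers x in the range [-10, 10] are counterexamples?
Counterexamples in [-10, 10]: {0, 1, 2, 3, 4, 5, 6, 7, 8, 9, 10}.

Counting them gives 11 values.

Answer: 11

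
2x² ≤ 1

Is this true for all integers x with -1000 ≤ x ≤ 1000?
The claim fails at x = 1:
x = 1: LHS = 2·1² = 2; 2 ≤ 1 — FAILS

Because a single integer refutes it, the statement is false.

Answer: False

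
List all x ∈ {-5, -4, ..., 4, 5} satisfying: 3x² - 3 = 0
Holds for: {-1, 1}
Fails for: {-5, -4, -3, -2, 0, 2, 3, 4, 5}

Answer: {-1, 1}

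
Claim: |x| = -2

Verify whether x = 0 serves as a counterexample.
Substitute x = 0 into the relation:
x = 0: LHS = |0| = 0; 0 = -2 — FAILS

Since the claim fails at x = 0, this value is a counterexample.

Answer: Yes, x = 0 is a counterexample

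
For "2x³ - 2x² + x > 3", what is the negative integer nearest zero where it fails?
Testing negative integers from -1 downward:
x = -1: LHS = 2·(-1)³ - 2·(-1)² + (-1) = -5; -5 > 3 — FAILS  ← closest negative counterexample to 0

Answer: x = -1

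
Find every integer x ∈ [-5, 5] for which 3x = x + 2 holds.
Holds for: {1}
Fails for: {-5, -4, -3, -2, -1, 0, 2, 3, 4, 5}

Answer: {1}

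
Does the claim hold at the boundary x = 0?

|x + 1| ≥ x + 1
x = 0: LHS = |0 + 1| = |1| = 1, RHS = 0 + 1 = 1; 1 ≥ 1 — holds

The relation is satisfied at x = 0.

Answer: Yes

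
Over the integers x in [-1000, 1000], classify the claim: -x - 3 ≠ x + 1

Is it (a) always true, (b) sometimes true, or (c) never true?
Holds at x = 0: LHS = -0 - 3 = -3, RHS = 0 + 1 = 1; -3 ≠ 1 — holds
Fails at x = -2: LHS = -(-2) - 3 = -1, RHS = (-2) + 1 = -1; -1 ≠ -1 — FAILS
It is satisfied by some integers in the range but not all.

Answer: Sometimes true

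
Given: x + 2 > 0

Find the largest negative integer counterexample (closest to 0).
Testing negative integers from -1 downward:
x = -1: LHS = (-1) + 2 = 1; 1 > 0 — holds
x = -2: LHS = (-2) + 2 = 0; 0 > 0 — FAILS  ← closest negative counterexample to 0

Answer: x = -2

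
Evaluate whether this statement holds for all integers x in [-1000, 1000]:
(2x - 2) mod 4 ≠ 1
For a polynomial with integer coefficients, its value mod 4 depends only on x mod 4, so it suffices to check one representative of each residue class, x = 0, 1, 2, 3:
x = 0: LHS = (2·0 - 2) mod 4 = (-2) mod 4 = 2; 2 ≠ 1 — holds
x = 1: LHS = (2·1 - 2) mod 4 = 0 mod 4 = 0; 0 ≠ 1 — holds
x = 2: LHS = (2·2 - 2) mod 4 = 2 mod 4 = 2; 2 ≠ 1 — holds
x = 3: LHS = (2·3 - 2) mod 4 = 4 mod 4 = 0; 0 ≠ 1 — holds
The relation holds in every residue class, so the relation holds for every integer in [-1000, 1000].

No counterexample exists.

Answer: True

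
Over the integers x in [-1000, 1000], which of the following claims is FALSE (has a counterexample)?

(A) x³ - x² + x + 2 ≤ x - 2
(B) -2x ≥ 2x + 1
(A) x = 0: LHS = 0³ - 0² + 0 + 2 = 2, RHS = 0 - 2 = -2; 2 ≤ -2 — FAILS
(B) x = 0: LHS = -2·0 = 0, RHS = 2·0 + 1 = 1; 0 ≥ 1 — FAILS

Answer: Both A and B are false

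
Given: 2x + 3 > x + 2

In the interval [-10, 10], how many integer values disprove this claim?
Counterexamples in [-10, 10]: {-10, -9, -8, -7, -6, -5, -4, -3, -2, -1}.

Counting them gives 10 values.

Answer: 10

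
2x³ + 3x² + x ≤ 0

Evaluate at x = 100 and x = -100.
x = 100: LHS = 2·100³ + 3·100² + 100 = 2030100; 2030100 ≤ 0 — FAILS
x = -100: LHS = 2·(-100)³ + 3·(-100)² + (-100) = -1970100; -1970100 ≤ 0 — holds

Answer: Partially: fails for x = 100, holds for x = -100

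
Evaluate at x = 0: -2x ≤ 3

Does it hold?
x = 0: LHS = -2·0 = 0; 0 ≤ 3 — holds

The relation is satisfied at x = 0.

Answer: Yes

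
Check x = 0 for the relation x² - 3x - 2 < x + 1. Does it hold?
x = 0: LHS = 0² - 3·0 - 2 = -2, RHS = 0 + 1 = 1; -2 < 1 — holds

The relation is satisfied at x = 0.

Answer: Yes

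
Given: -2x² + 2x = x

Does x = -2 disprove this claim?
Substitute x = -2 into the relation:
x = -2: LHS = -2·(-2)² + 2·(-2) = -12; -12 = -2 — FAILS

Since the claim fails at x = -2, this value is a counterexample.

Answer: Yes, x = -2 is a counterexample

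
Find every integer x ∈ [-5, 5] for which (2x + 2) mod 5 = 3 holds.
Holds for: {-2, 3}
Fails for: {-5, -4, -3, -1, 0, 1, 2, 4, 5}

Answer: {-2, 3}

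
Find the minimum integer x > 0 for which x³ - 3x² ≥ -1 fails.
Testing positive integers:
x = 1: LHS = 1³ - 3·1² = -2; -2 ≥ -1 — FAILS  ← smallest positive counterexample

Answer: x = 1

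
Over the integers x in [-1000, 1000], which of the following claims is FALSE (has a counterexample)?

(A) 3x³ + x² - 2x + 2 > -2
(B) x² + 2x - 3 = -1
(A) x = -2: LHS = 3·(-2)³ + (-2)² - 2·(-2) + 2 = -14; -14 > -2 — FAILS
(B) x = 0: LHS = 0² + 2·0 - 3 = -3; -3 = -1 — FAILS

Answer: Both A and B are false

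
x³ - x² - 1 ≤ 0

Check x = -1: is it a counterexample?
Substitute x = -1 into the relation:
x = -1: LHS = (-1)³ - (-1)² - 1 = -3; -3 ≤ 0 — holds

The claim holds here, so x = -1 is not a counterexample. (A counterexample exists elsewhere, e.g. x = 2.)

Answer: No, x = -1 is not a counterexample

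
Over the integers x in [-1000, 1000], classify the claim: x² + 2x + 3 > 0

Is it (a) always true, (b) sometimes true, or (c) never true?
Over all integers in [-1000, 1000], LHS − RHS is smallest at x = -1, where it equals 2:
x = -1: LHS = (-1)² + 2·(-1) + 3 = 2; 2 > 0 — holds
At the ends of the range:
x = -1000: LHS = (-1000)² + 2·(-1000) + 3 = 998003; 998003 > 0 — holds
x = 1000: LHS = 1000² + 2·1000 + 3 = 1002003; 1002003 > 0 — holds
Hence LHS − RHS is never zero or negative, i.e. LHS > RHS throughout, so the relation holds for every integer in [-1000, 1000].

No counterexample exists.

Answer: Always true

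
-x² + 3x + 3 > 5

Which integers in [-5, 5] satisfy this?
Over all integers in [-5, 5], LHS − RHS is largest at x = 1, where it equals 0:
x = 1: LHS = -1² + 3·1 + 3 = 5; 5 > 5 — FAILS
At the ends of the range:
x = -5: LHS = -(-5)² + 3·(-5) + 3 = -37; -37 > 5 — FAILS
x = 5: LHS = -5² + 3·5 + 3 = -7; -7 > 5 — FAILS
Hence LHS − RHS is never positive, i.e. LHS ≤ RHS throughout, so the claimed relation (>) fails for every integer in [-5, 5].

Answer: None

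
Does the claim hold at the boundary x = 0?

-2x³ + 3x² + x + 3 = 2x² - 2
x = 0: LHS = -2·0³ + 3·0² + 0 + 3 = 3, RHS = 2·0² - 2 = -2; 3 = -2 — FAILS

The relation fails at x = 0, so x = 0 is a counterexample.

Answer: No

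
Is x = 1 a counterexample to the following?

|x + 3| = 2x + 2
Substitute x = 1 into the relation:
x = 1: LHS = |1 + 3| = |4| = 4, RHS = 2·1 + 2 = 4; 4 = 4 — holds

The claim holds here, so x = 1 is not a counterexample. (A counterexample exists elsewhere, e.g. x = 0.)

Answer: No, x = 1 is not a counterexample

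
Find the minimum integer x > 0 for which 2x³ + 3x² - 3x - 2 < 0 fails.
Testing positive integers:
x = 1: LHS = 2·1³ + 3·1² - 3·1 - 2 = 0; 0 < 0 — FAILS  ← smallest positive counterexample

Answer: x = 1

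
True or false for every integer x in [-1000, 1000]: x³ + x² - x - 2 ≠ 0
Track d = LHS − RHS over the integers in [-1000, 1000]. Equality would need d = 0, but d changes sign only between consecutive integers, jumping over 0:
x = 1: LHS = 1³ + 1² - 1 - 2 = -1; -1 ≠ 0 — holds  (d = -1)
x = 2: LHS = 2³ + 2² - 2 - 2 = 8; 8 ≠ 0 — holds  (d = 8)
Away from these crossings d keeps a constant sign, and checking every integer in [-1000, 1000] confirms d ≠ 0 throughout. Hence the two sides are never equal, so the relation holds for every integer in [-1000, 1000].

No counterexample exists.

Answer: True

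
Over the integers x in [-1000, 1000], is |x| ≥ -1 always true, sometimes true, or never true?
An absolute value is never negative, so the left side is ≥ 0 for every x, while the right side is -1. Tightest case in [-1000, 1000] is x = 0:
x = 0: LHS = |0| = 0; 0 ≥ -1 — holds
Hence LHS − RHS is never negative, i.e. LHS ≥ RHS throughout, so the relation holds for every integer in [-1000, 1000].

No counterexample exists.

Answer: Always true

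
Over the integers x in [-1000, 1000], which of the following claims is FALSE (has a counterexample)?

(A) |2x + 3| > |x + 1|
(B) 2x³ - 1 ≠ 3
(A) x = -2: LHS = |2·(-2) + 3| = |-1| = 1, RHS = |(-2) + 1| = |-1| = 1; 1 > 1 — FAILS

(B) Track d = LHS − RHS over the integers in [-1000, 1000]. Equality would need d = 0, but d changes sign only between consecutive integers, jumping over 0:
x = 1: LHS = 2·1³ - 1 = 1; 1 ≠ 3 — holds  (d = -2)
x = 2: LHS = 2·2³ - 1 = 15; 15 ≠ 3 — holds  (d = 12)
Away from these crossings d keeps a constant sign, and checking every integer in [-1000, 1000] confirms d ≠ 0 throughout. Hence the two sides are never equal, so the relation holds for every integer in [-1000, 1000].

Only (A) has a counterexample.

Answer: A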